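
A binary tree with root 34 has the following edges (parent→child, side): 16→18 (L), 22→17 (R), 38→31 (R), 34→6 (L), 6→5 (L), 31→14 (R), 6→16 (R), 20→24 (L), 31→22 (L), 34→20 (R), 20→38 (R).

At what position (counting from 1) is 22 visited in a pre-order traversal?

10

Pre-order visits the node, then its left subtree, then its right subtree.
Visit 34.
At 34: go left to 6.
  Visit 6.
  At 6: go left to 5.
    5 is a leaf — visit 5.
  At 6: go right to 16.
    Visit 16.
    At 16: go left to 18.
      18 is a leaf — visit 18.
    At 16: no right child.
At 34: go right to 20.
  Visit 20.
  At 20: go left to 24.
    24 is a leaf — visit 24.
  At 20: go right to 38.
    Visit 38.
    At 38: no left child.
    At 38: go right to 31.
      Visit 31.
      At 31: go left to 22.
        Visit 22.
        At 22: no left child.
        At 22: go right to 17.
          17 is a leaf — visit 17.
      At 31: go right to 14.
        14 is a leaf — visit 14.
Full pre-order sequence: 34, 6, 5, 16, 18, 20, 24, 38, 31, 22, 17, 14.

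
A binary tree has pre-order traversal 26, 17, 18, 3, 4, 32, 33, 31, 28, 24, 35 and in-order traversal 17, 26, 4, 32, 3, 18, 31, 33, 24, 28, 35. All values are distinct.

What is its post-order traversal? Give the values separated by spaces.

The first element of pre-order is the root; it splits in-order into left and right subtrees.
Root 26: left subtree has 1 node {17}, right has 9 {4, 32, 3, 18, 31, 33, 24, 28, 35}.
  Root 18: left subtree has 3 nodes {4, 32, 3}, right has 5 {31, 33, 24, 28, 35}.
    Root 3: left subtree has 2 nodes {4, 32}, right has 0 { }.
      Root 4: left subtree has 0 nodes { }, right has 1 {32}.
    Root 33: left subtree has 1 node {31}, right has 3 {24, 28, 35}.
      Root 28: left subtree has 1 node {24}, right has 1 {35}.

17 32 4 3 31 24 35 28 33 18 26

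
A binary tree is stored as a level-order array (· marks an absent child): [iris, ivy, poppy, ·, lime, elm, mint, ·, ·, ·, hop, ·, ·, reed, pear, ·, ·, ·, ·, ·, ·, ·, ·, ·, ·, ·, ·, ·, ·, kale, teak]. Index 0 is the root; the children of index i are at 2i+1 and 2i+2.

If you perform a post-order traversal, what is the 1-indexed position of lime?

Post-order visits the left subtree, then the right subtree, then the node.
At iris: go left to ivy.
  At ivy: no left child.
  At ivy: go right to lime.
    At lime: no left child.
    At lime: go right to hop.
      hop is a leaf — visit hop.
    Visit lime.
  Visit ivy.
At iris: go right to poppy.
  At poppy: go left to elm.
    elm is a leaf — visit elm.
  At poppy: go right to mint.
    At mint: go left to reed.
      reed is a leaf — visit reed.
    At mint: go right to pear.
      At pear: go left to kale.
        kale is a leaf — visit kale.
      At pear: go right to teak.
        teak is a leaf — visit teak.
      Visit pear.
    Visit mint.
  Visit poppy.
Visit iris.
Full post-order sequence: hop, lime, ivy, elm, reed, kale, teak, pear, mint, poppy, iris.

2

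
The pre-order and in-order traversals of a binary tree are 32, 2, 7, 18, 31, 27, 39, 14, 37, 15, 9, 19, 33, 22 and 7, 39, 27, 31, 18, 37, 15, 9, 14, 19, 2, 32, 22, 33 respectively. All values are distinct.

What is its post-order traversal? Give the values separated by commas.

39, 27, 31, 9, 15, 37, 19, 14, 18, 7, 2, 22, 33, 32

The first element of pre-order is the root; it splits in-order into left and right subtrees.
Root 32: left subtree has 11 nodes {7, 39, 27, 31, 18, 37, 15, 9, 14, 19, 2}, right has 2 {22, 33}.
  Root 2: left subtree has 10 nodes {7, 39, 27, 31, 18, 37, 15, 9, 14, 19}, right has 0 { }.
    Root 7: left subtree has 0 nodes { }, right has 9 {39, 27, 31, 18, 37, 15, 9, 14, 19}.
      Root 18: left subtree has 3 nodes {39, 27, 31}, right has 5 {37, 15, 9, 14, 19}.
        Root 31: left subtree has 2 nodes {39, 27}, right has 0 { }.
          Root 27: left subtree has 1 node {39}, right has 0 { }.
        Root 14: left subtree has 3 nodes {37, 15, 9}, right has 1 {19}.
          Root 37: left subtree has 0 nodes { }, right has 2 {15, 9}.
            Root 15: left subtree has 0 nodes { }, right has 1 {9}.
  Root 33: left subtree has 1 node {22}, right has 0 { }.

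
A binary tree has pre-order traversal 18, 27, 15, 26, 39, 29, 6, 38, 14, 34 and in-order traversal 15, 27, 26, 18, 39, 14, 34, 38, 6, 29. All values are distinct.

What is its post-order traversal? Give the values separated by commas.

15, 26, 27, 34, 14, 38, 6, 29, 39, 18

The first element of pre-order is the root; it splits in-order into left and right subtrees.
Root 18: left subtree has 3 nodes {15, 27, 26}, right has 6 {39, 14, 34, 38, 6, 29}.
  Root 27: left subtree has 1 node {15}, right has 1 {26}.
  Root 39: left subtree has 0 nodes { }, right has 5 {14, 34, 38, 6, 29}.
    Root 29: left subtree has 4 nodes {14, 34, 38, 6}, right has 0 { }.
      Root 6: left subtree has 3 nodes {14, 34, 38}, right has 0 { }.
        Root 38: left subtree has 2 nodes {14, 34}, right has 0 { }.
          Root 14: left subtree has 0 nodes { }, right has 1 {34}.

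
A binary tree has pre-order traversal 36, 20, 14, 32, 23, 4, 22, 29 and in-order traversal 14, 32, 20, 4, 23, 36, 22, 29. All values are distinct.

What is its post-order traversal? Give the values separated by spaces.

32 14 4 23 20 29 22 36

The first element of pre-order is the root; it splits in-order into left and right subtrees.
Root 36: left subtree has 5 nodes {14, 32, 20, 4, 23}, right has 2 {22, 29}.
  Root 20: left subtree has 2 nodes {14, 32}, right has 2 {4, 23}.
    Root 14: left subtree has 0 nodes { }, right has 1 {32}.
    Root 23: left subtree has 1 node {4}, right has 0 { }.
  Root 22: left subtree has 0 nodes { }, right has 1 {29}.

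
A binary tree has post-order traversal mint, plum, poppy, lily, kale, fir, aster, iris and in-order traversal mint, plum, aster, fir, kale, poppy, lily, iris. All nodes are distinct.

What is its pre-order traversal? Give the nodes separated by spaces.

The last element of post-order is the root; it splits in-order into left and right subtrees.
Root iris: left subtree has 7 nodes {mint, plum, aster, fir, kale, poppy, lily}, right has 0 { }.
  Root aster: left subtree has 2 nodes {mint, plum}, right has 4 {fir, kale, poppy, lily}.
    Root plum: left subtree has 1 node {mint}, right has 0 { }.
    Root fir: left subtree has 0 nodes { }, right has 3 {kale, poppy, lily}.
      Root kale: left subtree has 0 nodes { }, right has 2 {poppy, lily}.
        Root lily: left subtree has 1 node {poppy}, right has 0 { }.

iris aster plum mint fir kale lily poppy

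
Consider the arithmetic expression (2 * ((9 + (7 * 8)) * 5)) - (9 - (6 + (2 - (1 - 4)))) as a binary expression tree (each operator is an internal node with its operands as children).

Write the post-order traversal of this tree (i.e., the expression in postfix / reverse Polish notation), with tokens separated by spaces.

Post-order on an expression tree gives postfix notation: for each operator, emit left operand, right operand, then the operator.

2 9 7 8 * + 5 * * 9 6 2 1 4 - - + - -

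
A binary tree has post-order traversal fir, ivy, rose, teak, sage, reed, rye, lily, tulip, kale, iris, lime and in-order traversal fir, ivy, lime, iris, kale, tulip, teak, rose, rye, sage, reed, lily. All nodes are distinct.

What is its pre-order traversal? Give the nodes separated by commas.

lime, ivy, fir, iris, kale, tulip, lily, rye, teak, rose, reed, sage

The last element of post-order is the root; it splits in-order into left and right subtrees.
Root lime: left subtree has 2 nodes {fir, ivy}, right has 9 {iris, kale, tulip, teak, rose, rye, sage, reed, lily}.
  Root ivy: left subtree has 1 node {fir}, right has 0 { }.
  Root iris: left subtree has 0 nodes { }, right has 8 {kale, tulip, teak, rose, rye, sage, reed, lily}.
    Root kale: left subtree has 0 nodes { }, right has 7 {tulip, teak, rose, rye, sage, reed, lily}.
      Root tulip: left subtree has 0 nodes { }, right has 6 {teak, rose, rye, sage, reed, lily}.
        Root lily: left subtree has 5 nodes {teak, rose, rye, sage, reed}, right has 0 { }.
          Root rye: left subtree has 2 nodes {teak, rose}, right has 2 {sage, reed}.
            Root teak: left subtree has 0 nodes { }, right has 1 {rose}.
            Root reed: left subtree has 1 node {sage}, right has 0 { }.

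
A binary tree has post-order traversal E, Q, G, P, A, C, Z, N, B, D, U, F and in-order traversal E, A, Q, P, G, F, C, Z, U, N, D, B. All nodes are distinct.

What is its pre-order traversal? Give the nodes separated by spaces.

F A E P Q G U Z C D N B

The last element of post-order is the root; it splits in-order into left and right subtrees.
Root F: left subtree has 5 nodes {E, A, Q, P, G}, right has 6 {C, Z, U, N, D, B}.
  Root A: left subtree has 1 node {E}, right has 3 {Q, P, G}.
    Root P: left subtree has 1 node {Q}, right has 1 {G}.
  Root U: left subtree has 2 nodes {C, Z}, right has 3 {N, D, B}.
    Root Z: left subtree has 1 node {C}, right has 0 { }.
    Root D: left subtree has 1 node {N}, right has 1 {B}.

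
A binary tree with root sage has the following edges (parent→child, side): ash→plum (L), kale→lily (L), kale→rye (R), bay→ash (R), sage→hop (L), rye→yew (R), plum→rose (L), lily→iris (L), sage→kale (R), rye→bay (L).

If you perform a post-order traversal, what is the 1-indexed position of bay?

Post-order visits the left subtree, then the right subtree, then the node.
At sage: go left to hop.
  hop is a leaf — visit hop.
At sage: go right to kale.
  At kale: go left to lily.
    At lily: go left to iris.
      iris is a leaf — visit iris.
    At lily: no right child.
    Visit lily.
  At kale: go right to rye.
    At rye: go left to bay.
      At bay: no left child.
      At bay: go right to ash.
        At ash: go left to plum.
          At plum: go left to rose.
            rose is a leaf — visit rose.
          At plum: no right child.
          Visit plum.
        At ash: no right child.
        Visit ash.
      Visit bay.
    At rye: go right to yew.
      yew is a leaf — visit yew.
    Visit rye.
  Visit kale.
Visit sage.
Full post-order sequence: hop, iris, lily, rose, plum, ash, bay, yew, rye, kale, sage.

7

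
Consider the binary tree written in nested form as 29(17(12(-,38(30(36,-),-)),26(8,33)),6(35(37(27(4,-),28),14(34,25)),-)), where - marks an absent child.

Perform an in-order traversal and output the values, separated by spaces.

In-order visits the left subtree, then the node, then the right subtree.
At 29: go left to 17.
  At 17: go left to 12.
    At 12: no left child.
    Visit 12.
    At 12: go right to 38.
      At 38: go left to 30.
        At 30: go left to 36.
          36 is a leaf — visit 36.
        Visit 30.
        At 30: no right child.
      Visit 38.
      At 38: no right child.
  Visit 17.
  At 17: go right to 26.
    At 26: go left to 8.
      8 is a leaf — visit 8.
    Visit 26.
    At 26: go right to 33.
      33 is a leaf — visit 33.
Visit 29.
At 29: go right to 6.
  At 6: go left to 35.
    At 35: go left to 37.
      At 37: go left to 27.
        At 27: go left to 4.
          4 is a leaf — visit 4.
        Visit 27.
        At 27: no right child.
      Visit 37.
      At 37: go right to 28.
        28 is a leaf — visit 28.
    Visit 35.
    At 35: go right to 14.
      At 14: go left to 34.
        34 is a leaf — visit 34.
      Visit 14.
      At 14: go right to 25.
        25 is a leaf — visit 25.
  Visit 6.
  At 6: no right child.

12 36 30 38 17 8 26 33 29 4 27 37 28 35 34 14 25 6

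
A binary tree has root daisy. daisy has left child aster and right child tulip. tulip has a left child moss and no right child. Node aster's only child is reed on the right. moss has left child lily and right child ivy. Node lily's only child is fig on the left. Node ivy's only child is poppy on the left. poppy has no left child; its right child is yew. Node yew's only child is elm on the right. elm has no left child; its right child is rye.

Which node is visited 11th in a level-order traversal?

Level-order visits nodes level by level from the root, left to right within each level.
Level 0: daisy
Level 1: aster, tulip
Level 2: reed, moss
Level 3: lily, ivy
Level 4: fig, poppy
Level 5: yew
Level 6: elm
Level 7: rye
Full level-order sequence: daisy, aster, tulip, reed, moss, lily, ivy, fig, poppy, yew, elm, rye.

elm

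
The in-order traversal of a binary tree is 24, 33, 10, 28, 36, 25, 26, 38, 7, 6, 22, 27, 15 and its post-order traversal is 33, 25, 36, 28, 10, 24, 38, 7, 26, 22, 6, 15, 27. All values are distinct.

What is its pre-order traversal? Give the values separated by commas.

The last element of post-order is the root; it splits in-order into left and right subtrees.
Root 27: left subtree has 11 nodes {24, 33, 10, 28, 36, 25, 26, 38, 7, 6, 22}, right has 1 {15}.
  Root 6: left subtree has 9 nodes {24, 33, 10, 28, 36, 25, 26, 38, 7}, right has 1 {22}.
    Root 26: left subtree has 6 nodes {24, 33, 10, 28, 36, 25}, right has 2 {38, 7}.
      Root 24: left subtree has 0 nodes { }, right has 5 {33, 10, 28, 36, 25}.
        Root 10: left subtree has 1 node {33}, right has 3 {28, 36, 25}.
          Root 28: left subtree has 0 nodes { }, right has 2 {36, 25}.
            Root 36: left subtree has 0 nodes { }, right has 1 {25}.
      Root 7: left subtree has 1 node {38}, right has 0 { }.

27, 6, 26, 24, 10, 33, 28, 36, 25, 7, 38, 22, 15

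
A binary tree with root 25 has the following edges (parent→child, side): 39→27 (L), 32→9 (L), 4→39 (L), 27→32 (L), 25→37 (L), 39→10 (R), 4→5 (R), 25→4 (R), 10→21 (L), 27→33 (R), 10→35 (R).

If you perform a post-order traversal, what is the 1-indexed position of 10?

8

Post-order visits the left subtree, then the right subtree, then the node.
At 25: go left to 37.
  37 is a leaf — visit 37.
At 25: go right to 4.
  At 4: go left to 39.
    At 39: go left to 27.
      At 27: go left to 32.
        At 32: go left to 9.
          9 is a leaf — visit 9.
        At 32: no right child.
        Visit 32.
      At 27: go right to 33.
        33 is a leaf — visit 33.
      Visit 27.
    At 39: go right to 10.
      At 10: go left to 21.
        21 is a leaf — visit 21.
      At 10: go right to 35.
        35 is a leaf — visit 35.
      Visit 10.
    Visit 39.
  At 4: go right to 5.
    5 is a leaf — visit 5.
  Visit 4.
Visit 25.
Full post-order sequence: 37, 9, 32, 33, 27, 21, 35, 10, 39, 5, 4, 25.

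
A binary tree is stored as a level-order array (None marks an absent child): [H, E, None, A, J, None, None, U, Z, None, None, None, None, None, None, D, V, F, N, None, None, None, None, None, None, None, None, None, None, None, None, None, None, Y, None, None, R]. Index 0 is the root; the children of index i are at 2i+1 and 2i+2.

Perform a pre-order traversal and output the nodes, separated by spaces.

H E A U D V Y Z F R N J

Pre-order visits the node, then its left subtree, then its right subtree.
Visit H.
At H: go left to E.
  Visit E.
  At E: go left to A.
    Visit A.
    At A: go left to U.
      Visit U.
      At U: go left to D.
        D is a leaf — visit D.
      At U: go right to V.
        Visit V.
        At V: go left to Y.
          Y is a leaf — visit Y.
        At V: no right child.
    At A: go right to Z.
      Visit Z.
      At Z: go left to F.
        Visit F.
        At F: no left child.
        At F: go right to R.
          R is a leaf — visit R.
      At Z: go right to N.
        N is a leaf — visit N.
  At E: go right to J.
    J is a leaf — visit J.
At H: no right child.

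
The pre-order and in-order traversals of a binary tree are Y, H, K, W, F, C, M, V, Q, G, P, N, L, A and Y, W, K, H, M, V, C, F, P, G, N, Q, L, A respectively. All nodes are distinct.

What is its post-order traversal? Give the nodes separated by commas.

W, K, V, M, C, P, N, G, A, L, Q, F, H, Y

The first element of pre-order is the root; it splits in-order into left and right subtrees.
Root Y: left subtree has 0 nodes { }, right has 13 {W, K, H, M, V, C, F, P, G, N, Q, L, A}.
  Root H: left subtree has 2 nodes {W, K}, right has 10 {M, V, C, F, P, G, N, Q, L, A}.
    Root K: left subtree has 1 node {W}, right has 0 { }.
    Root F: left subtree has 3 nodes {M, V, C}, right has 6 {P, G, N, Q, L, A}.
      Root C: left subtree has 2 nodes {M, V}, right has 0 { }.
        Root M: left subtree has 0 nodes { }, right has 1 {V}.
      Root Q: left subtree has 3 nodes {P, G, N}, right has 2 {L, A}.
        Root G: left subtree has 1 node {P}, right has 1 {N}.
        Root L: left subtree has 0 nodes { }, right has 1 {A}.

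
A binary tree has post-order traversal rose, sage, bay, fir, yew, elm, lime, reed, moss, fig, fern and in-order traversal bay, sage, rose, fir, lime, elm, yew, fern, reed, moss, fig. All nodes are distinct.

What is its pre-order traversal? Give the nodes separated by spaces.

fern lime fir bay sage rose elm yew fig moss reed

The last element of post-order is the root; it splits in-order into left and right subtrees.
Root fern: left subtree has 7 nodes {bay, sage, rose, fir, lime, elm, yew}, right has 3 {reed, moss, fig}.
  Root lime: left subtree has 4 nodes {bay, sage, rose, fir}, right has 2 {elm, yew}.
    Root fir: left subtree has 3 nodes {bay, sage, rose}, right has 0 { }.
      Root bay: left subtree has 0 nodes { }, right has 2 {sage, rose}.
        Root sage: left subtree has 0 nodes { }, right has 1 {rose}.
    Root elm: left subtree has 0 nodes { }, right has 1 {yew}.
  Root fig: left subtree has 2 nodes {reed, moss}, right has 0 { }.
    Root moss: left subtree has 1 node {reed}, right has 0 { }.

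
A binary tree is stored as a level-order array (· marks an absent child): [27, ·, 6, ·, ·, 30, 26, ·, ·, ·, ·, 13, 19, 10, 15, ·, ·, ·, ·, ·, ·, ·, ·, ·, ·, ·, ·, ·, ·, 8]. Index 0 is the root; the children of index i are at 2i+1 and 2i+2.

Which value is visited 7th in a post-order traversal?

26

Post-order visits the left subtree, then the right subtree, then the node.
At 27: no left child.
At 27: go right to 6.
  At 6: go left to 30.
    At 30: go left to 13.
      13 is a leaf — visit 13.
    At 30: go right to 19.
      19 is a leaf — visit 19.
    Visit 30.
  At 6: go right to 26.
    At 26: go left to 10.
      10 is a leaf — visit 10.
    At 26: go right to 15.
      At 15: go left to 8.
        8 is a leaf — visit 8.
      At 15: no right child.
      Visit 15.
    Visit 26.
  Visit 6.
Visit 27.
Full post-order sequence: 13, 19, 30, 10, 8, 15, 26, 6, 27.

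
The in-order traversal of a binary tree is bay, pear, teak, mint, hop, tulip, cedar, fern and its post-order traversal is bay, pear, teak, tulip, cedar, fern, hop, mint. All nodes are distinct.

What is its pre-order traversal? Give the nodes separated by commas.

The last element of post-order is the root; it splits in-order into left and right subtrees.
Root mint: left subtree has 3 nodes {bay, pear, teak}, right has 4 {hop, tulip, cedar, fern}.
  Root teak: left subtree has 2 nodes {bay, pear}, right has 0 { }.
    Root pear: left subtree has 1 node {bay}, right has 0 { }.
  Root hop: left subtree has 0 nodes { }, right has 3 {tulip, cedar, fern}.
    Root fern: left subtree has 2 nodes {tulip, cedar}, right has 0 { }.
      Root cedar: left subtree has 1 node {tulip}, right has 0 { }.

mint, teak, pear, bay, hop, fern, cedar, tulip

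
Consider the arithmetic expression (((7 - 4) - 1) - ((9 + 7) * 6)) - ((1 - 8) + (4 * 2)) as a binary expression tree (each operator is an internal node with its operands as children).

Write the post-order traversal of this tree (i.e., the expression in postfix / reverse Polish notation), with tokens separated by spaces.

Post-order on an expression tree gives postfix notation: for each operator, emit left operand, right operand, then the operator.

7 4 - 1 - 9 7 + 6 * - 1 8 - 4 2 * + -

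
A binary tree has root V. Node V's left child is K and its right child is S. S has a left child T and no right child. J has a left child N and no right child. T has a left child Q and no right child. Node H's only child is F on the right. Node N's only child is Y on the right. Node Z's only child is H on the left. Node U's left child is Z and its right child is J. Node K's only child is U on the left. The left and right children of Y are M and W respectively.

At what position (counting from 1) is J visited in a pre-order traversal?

Pre-order visits the node, then its left subtree, then its right subtree.
Visit V.
At V: go left to K.
  Visit K.
  At K: go left to U.
    Visit U.
    At U: go left to Z.
      Visit Z.
      At Z: go left to H.
        Visit H.
        At H: no left child.
        At H: go right to F.
          F is a leaf — visit F.
      At Z: no right child.
    At U: go right to J.
      Visit J.
      At J: go left to N.
        Visit N.
        At N: no left child.
        At N: go right to Y.
          Visit Y.
          At Y: go left to M.
            M is a leaf — visit M.
          At Y: go right to W.
            W is a leaf — visit W.
      At J: no right child.
  At K: no right child.
At V: go right to S.
  Visit S.
  At S: go left to T.
    Visit T.
    At T: go left to Q.
      Q is a leaf — visit Q.
    At T: no right child.
  At S: no right child.
Full pre-order sequence: V, K, U, Z, H, F, J, N, Y, M, W, S, T, Q.

7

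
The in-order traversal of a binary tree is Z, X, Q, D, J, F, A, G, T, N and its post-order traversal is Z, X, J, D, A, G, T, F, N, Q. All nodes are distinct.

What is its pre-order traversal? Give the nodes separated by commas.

The last element of post-order is the root; it splits in-order into left and right subtrees.
Root Q: left subtree has 2 nodes {Z, X}, right has 7 {D, J, F, A, G, T, N}.
  Root X: left subtree has 1 node {Z}, right has 0 { }.
  Root N: left subtree has 6 nodes {D, J, F, A, G, T}, right has 0 { }.
    Root F: left subtree has 2 nodes {D, J}, right has 3 {A, G, T}.
      Root D: left subtree has 0 nodes { }, right has 1 {J}.
      Root T: left subtree has 2 nodes {A, G}, right has 0 { }.
        Root G: left subtree has 1 node {A}, right has 0 { }.

Q, X, Z, N, F, D, J, T, G, A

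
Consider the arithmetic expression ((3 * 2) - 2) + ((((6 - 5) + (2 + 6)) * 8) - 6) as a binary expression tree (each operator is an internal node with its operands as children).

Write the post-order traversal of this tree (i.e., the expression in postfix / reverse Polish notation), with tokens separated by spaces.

Post-order on an expression tree gives postfix notation: for each operator, emit left operand, right operand, then the operator.

3 2 * 2 - 6 5 - 2 6 + + 8 * 6 - +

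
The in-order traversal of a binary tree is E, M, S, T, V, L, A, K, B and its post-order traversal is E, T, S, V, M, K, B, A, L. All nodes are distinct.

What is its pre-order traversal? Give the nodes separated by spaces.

The last element of post-order is the root; it splits in-order into left and right subtrees.
Root L: left subtree has 5 nodes {E, M, S, T, V}, right has 3 {A, K, B}.
  Root M: left subtree has 1 node {E}, right has 3 {S, T, V}.
    Root V: left subtree has 2 nodes {S, T}, right has 0 { }.
      Root S: left subtree has 0 nodes { }, right has 1 {T}.
  Root A: left subtree has 0 nodes { }, right has 2 {K, B}.
    Root B: left subtree has 1 node {K}, right has 0 { }.

L M E V S T A B K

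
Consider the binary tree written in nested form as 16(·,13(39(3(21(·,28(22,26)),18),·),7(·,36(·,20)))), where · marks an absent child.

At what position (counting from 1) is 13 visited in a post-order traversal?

11

Post-order visits the left subtree, then the right subtree, then the node.
At 16: no left child.
At 16: go right to 13.
  At 13: go left to 39.
    At 39: go left to 3.
      At 3: go left to 21.
        At 21: no left child.
        At 21: go right to 28.
          At 28: go left to 22.
            22 is a leaf — visit 22.
          At 28: go right to 26.
            26 is a leaf — visit 26.
          Visit 28.
        Visit 21.
      At 3: go right to 18.
        18 is a leaf — visit 18.
      Visit 3.
    At 39: no right child.
    Visit 39.
  At 13: go right to 7.
    At 7: no left child.
    At 7: go right to 36.
      At 36: no left child.
      At 36: go right to 20.
        20 is a leaf — visit 20.
      Visit 36.
    Visit 7.
  Visit 13.
Visit 16.
Full post-order sequence: 22, 26, 28, 21, 18, 3, 39, 20, 36, 7, 13, 16.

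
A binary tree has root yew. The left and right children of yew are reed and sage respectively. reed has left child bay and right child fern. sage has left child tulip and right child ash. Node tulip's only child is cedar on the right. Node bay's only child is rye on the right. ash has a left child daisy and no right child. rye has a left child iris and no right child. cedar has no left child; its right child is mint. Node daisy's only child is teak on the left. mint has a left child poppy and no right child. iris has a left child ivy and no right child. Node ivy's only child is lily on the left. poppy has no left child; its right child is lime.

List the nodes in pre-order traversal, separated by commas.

Pre-order visits the node, then its left subtree, then its right subtree.
Visit yew.
At yew: go left to reed.
  Visit reed.
  At reed: go left to bay.
    Visit bay.
    At bay: no left child.
    At bay: go right to rye.
      Visit rye.
      At rye: go left to iris.
        Visit iris.
        At iris: go left to ivy.
          Visit ivy.
          At ivy: go left to lily.
            lily is a leaf — visit lily.
          At ivy: no right child.
        At iris: no right child.
      At rye: no right child.
  At reed: go right to fern.
    fern is a leaf — visit fern.
At yew: go right to sage.
  Visit sage.
  At sage: go left to tulip.
    Visit tulip.
    At tulip: no left child.
    At tulip: go right to cedar.
      Visit cedar.
      At cedar: no left child.
      At cedar: go right to mint.
        Visit mint.
        At mint: go left to poppy.
          Visit poppy.
          At poppy: no left child.
          At poppy: go right to lime.
            lime is a leaf — visit lime.
        At mint: no right child.
  At sage: go right to ash.
    Visit ash.
    At ash: go left to daisy.
      Visit daisy.
      At daisy: go left to teak.
        teak is a leaf — visit teak.
      At daisy: no right child.
    At ash: no right child.

yew, reed, bay, rye, iris, ivy, lily, fern, sage, tulip, cedar, mint, poppy, lime, ash, daisy, teak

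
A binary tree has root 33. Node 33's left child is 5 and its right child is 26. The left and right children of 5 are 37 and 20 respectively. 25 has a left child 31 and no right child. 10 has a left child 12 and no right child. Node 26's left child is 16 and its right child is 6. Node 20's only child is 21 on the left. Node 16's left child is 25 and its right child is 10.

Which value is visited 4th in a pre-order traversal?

20

Pre-order visits the node, then its left subtree, then its right subtree.
Visit 33.
At 33: go left to 5.
  Visit 5.
  At 5: go left to 37.
    37 is a leaf — visit 37.
  At 5: go right to 20.
    Visit 20.
    At 20: go left to 21.
      21 is a leaf — visit 21.
    At 20: no right child.
At 33: go right to 26.
  Visit 26.
  At 26: go left to 16.
    Visit 16.
    At 16: go left to 25.
      Visit 25.
      At 25: go left to 31.
        31 is a leaf — visit 31.
      At 25: no right child.
    At 16: go right to 10.
      Visit 10.
      At 10: go left to 12.
        12 is a leaf — visit 12.
      At 10: no right child.
  At 26: go right to 6.
    6 is a leaf — visit 6.
Full pre-order sequence: 33, 5, 37, 20, 21, 26, 16, 25, 31, 10, 12, 6.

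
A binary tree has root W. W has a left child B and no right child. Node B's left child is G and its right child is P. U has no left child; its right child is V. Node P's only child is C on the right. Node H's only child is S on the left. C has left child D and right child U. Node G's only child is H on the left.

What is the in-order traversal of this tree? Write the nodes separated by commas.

S, H, G, B, P, D, C, U, V, W

In-order visits the left subtree, then the node, then the right subtree.
At W: go left to B.
  At B: go left to G.
    At G: go left to H.
      At H: go left to S.
        S is a leaf — visit S.
      Visit H.
      At H: no right child.
    Visit G.
    At G: no right child.
  Visit B.
  At B: go right to P.
    At P: no left child.
    Visit P.
    At P: go right to C.
      At C: go left to D.
        D is a leaf — visit D.
      Visit C.
      At C: go right to U.
        At U: no left child.
        Visit U.
        At U: go right to V.
          V is a leaf — visit V.
Visit W.
At W: no right child.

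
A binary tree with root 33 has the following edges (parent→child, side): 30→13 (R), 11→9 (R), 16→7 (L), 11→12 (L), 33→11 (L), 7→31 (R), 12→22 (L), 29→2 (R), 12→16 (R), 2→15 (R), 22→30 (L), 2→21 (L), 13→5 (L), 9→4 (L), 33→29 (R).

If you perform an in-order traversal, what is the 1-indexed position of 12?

In-order visits the left subtree, then the node, then the right subtree.
At 33: go left to 11.
  At 11: go left to 12.
    At 12: go left to 22.
      At 22: go left to 30.
        At 30: no left child.
        Visit 30.
        At 30: go right to 13.
          At 13: go left to 5.
            5 is a leaf — visit 5.
          Visit 13.
          At 13: no right child.
      Visit 22.
      At 22: no right child.
    Visit 12.
    At 12: go right to 16.
      At 16: go left to 7.
        At 7: no left child.
        Visit 7.
        At 7: go right to 31.
          31 is a leaf — visit 31.
      Visit 16.
      At 16: no right child.
  Visit 11.
  At 11: go right to 9.
    At 9: go left to 4.
      4 is a leaf — visit 4.
    Visit 9.
    At 9: no right child.
Visit 33.
At 33: go right to 29.
  At 29: no left child.
  Visit 29.
  At 29: go right to 2.
    At 2: go left to 21.
      21 is a leaf — visit 21.
    Visit 2.
    At 2: go right to 15.
      15 is a leaf — visit 15.
Full in-order sequence: 30, 5, 13, 22, 12, 7, 31, 16, 11, 4, 9, 33, 29, 21, 2, 15.

5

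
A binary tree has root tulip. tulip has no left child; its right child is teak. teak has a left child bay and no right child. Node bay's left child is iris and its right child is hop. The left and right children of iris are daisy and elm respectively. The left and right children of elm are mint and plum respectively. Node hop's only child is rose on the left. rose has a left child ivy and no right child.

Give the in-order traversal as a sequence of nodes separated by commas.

tulip, daisy, iris, mint, elm, plum, bay, ivy, rose, hop, teak

In-order visits the left subtree, then the node, then the right subtree.
At tulip: no left child.
Visit tulip.
At tulip: go right to teak.
  At teak: go left to bay.
    At bay: go left to iris.
      At iris: go left to daisy.
        daisy is a leaf — visit daisy.
      Visit iris.
      At iris: go right to elm.
        At elm: go left to mint.
          mint is a leaf — visit mint.
        Visit elm.
        At elm: go right to plum.
          plum is a leaf — visit plum.
    Visit bay.
    At bay: go right to hop.
      At hop: go left to rose.
        At rose: go left to ivy.
          ivy is a leaf — visit ivy.
        Visit rose.
        At rose: no right child.
      Visit hop.
      At hop: no right child.
  Visit teak.
  At teak: no right child.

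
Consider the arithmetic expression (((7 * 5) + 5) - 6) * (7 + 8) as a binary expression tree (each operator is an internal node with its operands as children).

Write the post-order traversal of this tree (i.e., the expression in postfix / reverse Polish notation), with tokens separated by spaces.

7 5 * 5 + 6 - 7 8 + *

Post-order on an expression tree gives postfix notation: for each operator, emit left operand, right operand, then the operator.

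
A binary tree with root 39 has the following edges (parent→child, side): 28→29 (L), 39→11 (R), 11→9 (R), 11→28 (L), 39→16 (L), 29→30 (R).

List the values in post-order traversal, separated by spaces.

16 30 29 28 9 11 39

Post-order visits the left subtree, then the right subtree, then the node.
At 39: go left to 16.
  16 is a leaf — visit 16.
At 39: go right to 11.
  At 11: go left to 28.
    At 28: go left to 29.
      At 29: no left child.
      At 29: go right to 30.
        30 is a leaf — visit 30.
      Visit 29.
    At 28: no right child.
    Visit 28.
  At 11: go right to 9.
    9 is a leaf — visit 9.
  Visit 11.
Visit 39.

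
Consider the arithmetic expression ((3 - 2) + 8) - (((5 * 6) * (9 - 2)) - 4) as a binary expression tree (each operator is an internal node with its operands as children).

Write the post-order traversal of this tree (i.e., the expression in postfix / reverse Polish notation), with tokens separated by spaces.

Post-order on an expression tree gives postfix notation: for each operator, emit left operand, right operand, then the operator.

3 2 - 8 + 5 6 * 9 2 - * 4 - -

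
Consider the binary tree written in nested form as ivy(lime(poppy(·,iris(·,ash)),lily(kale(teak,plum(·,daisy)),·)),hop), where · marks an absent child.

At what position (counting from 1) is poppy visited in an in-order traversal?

In-order visits the left subtree, then the node, then the right subtree.
At ivy: go left to lime.
  At lime: go left to poppy.
    At poppy: no left child.
    Visit poppy.
    At poppy: go right to iris.
      At iris: no left child.
      Visit iris.
      At iris: go right to ash.
        ash is a leaf — visit ash.
  Visit lime.
  At lime: go right to lily.
    At lily: go left to kale.
      At kale: go left to teak.
        teak is a leaf — visit teak.
      Visit kale.
      At kale: go right to plum.
        At plum: no left child.
        Visit plum.
        At plum: go right to daisy.
          daisy is a leaf — visit daisy.
    Visit lily.
    At lily: no right child.
Visit ivy.
At ivy: go right to hop.
  hop is a leaf — visit hop.
Full in-order sequence: poppy, iris, ash, lime, teak, kale, plum, daisy, lily, ivy, hop.

1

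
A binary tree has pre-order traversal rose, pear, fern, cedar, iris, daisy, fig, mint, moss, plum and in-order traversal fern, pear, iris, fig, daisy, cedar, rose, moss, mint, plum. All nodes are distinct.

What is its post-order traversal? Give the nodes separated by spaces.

fern fig daisy iris cedar pear moss plum mint rose

The first element of pre-order is the root; it splits in-order into left and right subtrees.
Root rose: left subtree has 6 nodes {fern, pear, iris, fig, daisy, cedar}, right has 3 {moss, mint, plum}.
  Root pear: left subtree has 1 node {fern}, right has 4 {iris, fig, daisy, cedar}.
    Root cedar: left subtree has 3 nodes {iris, fig, daisy}, right has 0 { }.
      Root iris: left subtree has 0 nodes { }, right has 2 {fig, daisy}.
        Root daisy: left subtree has 1 node {fig}, right has 0 { }.
  Root mint: left subtree has 1 node {moss}, right has 1 {plum}.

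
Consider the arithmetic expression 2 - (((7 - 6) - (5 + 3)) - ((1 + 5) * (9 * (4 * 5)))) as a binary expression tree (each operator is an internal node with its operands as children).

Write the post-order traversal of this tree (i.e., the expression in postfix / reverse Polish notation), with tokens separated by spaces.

2 7 6 - 5 3 + - 1 5 + 9 4 5 * * * - -

Post-order on an expression tree gives postfix notation: for each operator, emit left operand, right operand, then the operator.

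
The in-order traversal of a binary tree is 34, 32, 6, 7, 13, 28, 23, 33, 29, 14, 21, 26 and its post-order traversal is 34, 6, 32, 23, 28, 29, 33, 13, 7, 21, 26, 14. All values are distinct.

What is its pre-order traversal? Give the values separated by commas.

14, 7, 32, 34, 6, 13, 33, 28, 23, 29, 26, 21

The last element of post-order is the root; it splits in-order into left and right subtrees.
Root 14: left subtree has 9 nodes {34, 32, 6, 7, 13, 28, 23, 33, 29}, right has 2 {21, 26}.
  Root 7: left subtree has 3 nodes {34, 32, 6}, right has 5 {13, 28, 23, 33, 29}.
    Root 32: left subtree has 1 node {34}, right has 1 {6}.
    Root 13: left subtree has 0 nodes { }, right has 4 {28, 23, 33, 29}.
      Root 33: left subtree has 2 nodes {28, 23}, right has 1 {29}.
        Root 28: left subtree has 0 nodes { }, right has 1 {23}.
  Root 26: left subtree has 1 node {21}, right has 0 { }.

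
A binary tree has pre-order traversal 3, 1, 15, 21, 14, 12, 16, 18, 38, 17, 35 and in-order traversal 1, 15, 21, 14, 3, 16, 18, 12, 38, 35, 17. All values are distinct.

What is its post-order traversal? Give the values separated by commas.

The first element of pre-order is the root; it splits in-order into left and right subtrees.
Root 3: left subtree has 4 nodes {1, 15, 21, 14}, right has 6 {16, 18, 12, 38, 35, 17}.
  Root 1: left subtree has 0 nodes { }, right has 3 {15, 21, 14}.
    Root 15: left subtree has 0 nodes { }, right has 2 {21, 14}.
      Root 21: left subtree has 0 nodes { }, right has 1 {14}.
  Root 12: left subtree has 2 nodes {16, 18}, right has 3 {38, 35, 17}.
    Root 16: left subtree has 0 nodes { }, right has 1 {18}.
    Root 38: left subtree has 0 nodes { }, right has 2 {35, 17}.
      Root 17: left subtree has 1 node {35}, right has 0 { }.

14, 21, 15, 1, 18, 16, 35, 17, 38, 12, 3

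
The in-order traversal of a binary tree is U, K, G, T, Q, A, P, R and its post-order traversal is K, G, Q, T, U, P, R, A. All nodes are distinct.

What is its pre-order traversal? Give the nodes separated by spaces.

A U T G K Q R P

The last element of post-order is the root; it splits in-order into left and right subtrees.
Root A: left subtree has 5 nodes {U, K, G, T, Q}, right has 2 {P, R}.
  Root U: left subtree has 0 nodes { }, right has 4 {K, G, T, Q}.
    Root T: left subtree has 2 nodes {K, G}, right has 1 {Q}.
      Root G: left subtree has 1 node {K}, right has 0 { }.
  Root R: left subtree has 1 node {P}, right has 0 { }.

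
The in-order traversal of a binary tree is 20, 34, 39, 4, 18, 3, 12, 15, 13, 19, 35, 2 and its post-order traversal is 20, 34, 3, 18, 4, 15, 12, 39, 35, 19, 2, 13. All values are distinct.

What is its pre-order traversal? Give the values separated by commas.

The last element of post-order is the root; it splits in-order into left and right subtrees.
Root 13: left subtree has 8 nodes {20, 34, 39, 4, 18, 3, 12, 15}, right has 3 {19, 35, 2}.
  Root 39: left subtree has 2 nodes {20, 34}, right has 5 {4, 18, 3, 12, 15}.
    Root 34: left subtree has 1 node {20}, right has 0 { }.
    Root 12: left subtree has 3 nodes {4, 18, 3}, right has 1 {15}.
      Root 4: left subtree has 0 nodes { }, right has 2 {18, 3}.
        Root 18: left subtree has 0 nodes { }, right has 1 {3}.
  Root 2: left subtree has 2 nodes {19, 35}, right has 0 { }.
    Root 19: left subtree has 0 nodes { }, right has 1 {35}.

13, 39, 34, 20, 12, 4, 18, 3, 15, 2, 19, 35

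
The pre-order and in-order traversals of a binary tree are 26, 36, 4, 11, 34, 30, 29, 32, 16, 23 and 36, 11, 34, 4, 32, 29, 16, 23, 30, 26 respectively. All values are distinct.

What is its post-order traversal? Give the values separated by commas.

The first element of pre-order is the root; it splits in-order into left and right subtrees.
Root 26: left subtree has 9 nodes {36, 11, 34, 4, 32, 29, 16, 23, 30}, right has 0 { }.
  Root 36: left subtree has 0 nodes { }, right has 8 {11, 34, 4, 32, 29, 16, 23, 30}.
    Root 4: left subtree has 2 nodes {11, 34}, right has 5 {32, 29, 16, 23, 30}.
      Root 11: left subtree has 0 nodes { }, right has 1 {34}.
      Root 30: left subtree has 4 nodes {32, 29, 16, 23}, right has 0 { }.
        Root 29: left subtree has 1 node {32}, right has 2 {16, 23}.
          Root 16: left subtree has 0 nodes { }, right has 1 {23}.

34, 11, 32, 23, 16, 29, 30, 4, 36, 26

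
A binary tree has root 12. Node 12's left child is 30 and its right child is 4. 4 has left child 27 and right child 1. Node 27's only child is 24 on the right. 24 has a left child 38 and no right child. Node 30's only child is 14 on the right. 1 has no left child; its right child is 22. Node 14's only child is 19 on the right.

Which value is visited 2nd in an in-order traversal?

14

In-order visits the left subtree, then the node, then the right subtree.
At 12: go left to 30.
  At 30: no left child.
  Visit 30.
  At 30: go right to 14.
    At 14: no left child.
    Visit 14.
    At 14: go right to 19.
      19 is a leaf — visit 19.
Visit 12.
At 12: go right to 4.
  At 4: go left to 27.
    At 27: no left child.
    Visit 27.
    At 27: go right to 24.
      At 24: go left to 38.
        38 is a leaf — visit 38.
      Visit 24.
      At 24: no right child.
  Visit 4.
  At 4: go right to 1.
    At 1: no left child.
    Visit 1.
    At 1: go right to 22.
      22 is a leaf — visit 22.
Full in-order sequence: 30, 14, 19, 12, 27, 38, 24, 4, 1, 22.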